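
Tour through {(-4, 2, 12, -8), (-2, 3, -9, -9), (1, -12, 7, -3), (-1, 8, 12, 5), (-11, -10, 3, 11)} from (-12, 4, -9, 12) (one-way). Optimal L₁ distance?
142
(one optimal route: (-12, 4, -9, 12) → (-11, -10, 3, 11) → (1, -12, 7, -3) → (-1, 8, 12, 5) → (-4, 2, 12, -8) → (-2, 3, -9, -9))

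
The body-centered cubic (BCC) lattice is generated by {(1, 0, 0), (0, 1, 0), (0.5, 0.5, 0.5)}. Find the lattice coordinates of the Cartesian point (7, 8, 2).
5b₁ + 6b₂ + 4b₃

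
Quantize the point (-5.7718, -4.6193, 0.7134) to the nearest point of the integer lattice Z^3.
(-6, -5, 1)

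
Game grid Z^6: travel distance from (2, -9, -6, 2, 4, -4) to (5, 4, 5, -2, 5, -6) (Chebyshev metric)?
13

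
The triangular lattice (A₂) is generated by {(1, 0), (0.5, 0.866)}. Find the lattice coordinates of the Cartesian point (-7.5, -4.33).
-5b₁ - 5b₂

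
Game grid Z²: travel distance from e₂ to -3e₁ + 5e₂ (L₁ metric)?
7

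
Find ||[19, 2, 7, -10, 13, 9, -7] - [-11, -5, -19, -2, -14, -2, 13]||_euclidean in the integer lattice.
54.2125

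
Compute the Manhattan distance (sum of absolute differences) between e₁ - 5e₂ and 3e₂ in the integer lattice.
9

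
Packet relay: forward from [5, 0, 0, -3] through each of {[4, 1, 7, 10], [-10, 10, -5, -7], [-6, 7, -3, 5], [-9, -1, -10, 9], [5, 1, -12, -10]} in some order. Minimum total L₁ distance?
130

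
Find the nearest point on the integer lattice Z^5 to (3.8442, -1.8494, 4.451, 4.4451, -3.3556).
(4, -2, 4, 4, -3)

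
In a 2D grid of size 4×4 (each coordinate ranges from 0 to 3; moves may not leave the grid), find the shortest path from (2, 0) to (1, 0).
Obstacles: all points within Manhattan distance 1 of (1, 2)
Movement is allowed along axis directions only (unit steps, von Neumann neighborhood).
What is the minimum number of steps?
1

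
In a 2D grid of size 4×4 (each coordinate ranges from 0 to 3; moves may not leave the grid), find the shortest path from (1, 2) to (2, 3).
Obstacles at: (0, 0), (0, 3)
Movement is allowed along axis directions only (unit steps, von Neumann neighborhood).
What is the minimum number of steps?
2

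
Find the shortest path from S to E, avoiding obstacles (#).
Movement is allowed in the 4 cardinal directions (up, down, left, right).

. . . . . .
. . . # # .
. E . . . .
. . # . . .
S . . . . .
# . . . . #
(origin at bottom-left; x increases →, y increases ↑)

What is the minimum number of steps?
3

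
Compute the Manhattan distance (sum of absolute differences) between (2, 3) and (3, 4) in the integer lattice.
2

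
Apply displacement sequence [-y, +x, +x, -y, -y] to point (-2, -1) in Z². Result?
(0, -4)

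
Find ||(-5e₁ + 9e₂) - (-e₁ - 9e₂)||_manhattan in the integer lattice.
22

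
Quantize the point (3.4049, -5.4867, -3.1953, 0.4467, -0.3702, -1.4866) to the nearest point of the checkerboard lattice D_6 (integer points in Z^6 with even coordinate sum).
(3, -5, -3, 0, 0, -1)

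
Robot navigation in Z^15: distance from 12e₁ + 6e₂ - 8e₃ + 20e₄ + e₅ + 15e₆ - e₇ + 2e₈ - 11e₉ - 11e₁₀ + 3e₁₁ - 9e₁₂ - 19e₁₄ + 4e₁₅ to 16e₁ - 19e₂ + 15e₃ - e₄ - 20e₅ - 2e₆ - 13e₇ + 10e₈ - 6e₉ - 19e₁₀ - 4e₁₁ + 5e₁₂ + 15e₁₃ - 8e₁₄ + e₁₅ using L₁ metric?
194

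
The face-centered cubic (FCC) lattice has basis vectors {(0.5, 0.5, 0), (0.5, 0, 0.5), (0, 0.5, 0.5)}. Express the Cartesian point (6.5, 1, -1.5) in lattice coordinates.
9b₁ + 4b₂ - 7b₃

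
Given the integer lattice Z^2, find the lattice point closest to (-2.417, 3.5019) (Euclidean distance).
(-2, 4)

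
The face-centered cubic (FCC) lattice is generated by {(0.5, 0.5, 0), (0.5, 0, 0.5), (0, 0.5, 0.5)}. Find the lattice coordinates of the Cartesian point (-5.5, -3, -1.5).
-7b₁ - 4b₂ + b₃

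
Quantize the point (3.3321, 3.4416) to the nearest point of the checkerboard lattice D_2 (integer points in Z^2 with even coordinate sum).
(3, 3)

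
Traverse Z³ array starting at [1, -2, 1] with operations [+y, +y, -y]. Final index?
(1, -1, 1)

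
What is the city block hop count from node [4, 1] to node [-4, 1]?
8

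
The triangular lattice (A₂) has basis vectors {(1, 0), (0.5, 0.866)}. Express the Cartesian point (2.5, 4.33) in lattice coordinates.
5b₂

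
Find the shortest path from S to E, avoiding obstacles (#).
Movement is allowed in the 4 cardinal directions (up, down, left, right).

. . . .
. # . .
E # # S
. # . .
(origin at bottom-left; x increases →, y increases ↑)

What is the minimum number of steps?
7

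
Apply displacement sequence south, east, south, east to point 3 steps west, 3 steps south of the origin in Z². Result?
(-1, -5)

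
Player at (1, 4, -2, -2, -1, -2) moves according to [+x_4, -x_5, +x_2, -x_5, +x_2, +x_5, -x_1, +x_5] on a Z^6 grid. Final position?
(0, 6, -2, -1, -1, -2)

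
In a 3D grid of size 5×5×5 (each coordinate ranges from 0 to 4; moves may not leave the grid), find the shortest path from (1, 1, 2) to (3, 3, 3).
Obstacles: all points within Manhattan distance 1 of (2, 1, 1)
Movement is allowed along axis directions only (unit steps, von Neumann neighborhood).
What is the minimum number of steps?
5
(one shortest path: (1, 1, 2) → (1, 2, 2) → (2, 2, 2) → (3, 2, 2) → (3, 3, 2) → (3, 3, 3))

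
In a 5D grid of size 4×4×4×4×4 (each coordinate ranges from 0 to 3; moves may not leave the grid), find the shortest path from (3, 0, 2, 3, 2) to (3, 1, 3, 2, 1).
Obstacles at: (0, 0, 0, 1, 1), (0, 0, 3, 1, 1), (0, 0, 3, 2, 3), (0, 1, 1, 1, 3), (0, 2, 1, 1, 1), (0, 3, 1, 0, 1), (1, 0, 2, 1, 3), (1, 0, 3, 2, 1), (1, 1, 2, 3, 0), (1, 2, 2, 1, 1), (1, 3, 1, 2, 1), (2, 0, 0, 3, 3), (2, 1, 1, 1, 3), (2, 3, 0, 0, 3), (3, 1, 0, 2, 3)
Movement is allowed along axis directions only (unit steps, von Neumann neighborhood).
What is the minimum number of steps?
4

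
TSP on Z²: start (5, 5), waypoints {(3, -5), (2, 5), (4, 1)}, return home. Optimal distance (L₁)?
26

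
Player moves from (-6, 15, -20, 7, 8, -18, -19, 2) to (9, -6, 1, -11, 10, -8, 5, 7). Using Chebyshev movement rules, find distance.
24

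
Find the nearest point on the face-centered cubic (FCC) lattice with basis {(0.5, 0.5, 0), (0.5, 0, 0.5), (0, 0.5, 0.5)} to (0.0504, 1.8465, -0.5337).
(0, 1.5, -0.5)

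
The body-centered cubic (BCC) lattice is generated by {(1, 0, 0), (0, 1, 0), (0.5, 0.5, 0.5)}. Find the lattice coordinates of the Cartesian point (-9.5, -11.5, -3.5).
-6b₁ - 8b₂ - 7b₃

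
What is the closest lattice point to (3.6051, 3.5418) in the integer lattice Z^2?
(4, 4)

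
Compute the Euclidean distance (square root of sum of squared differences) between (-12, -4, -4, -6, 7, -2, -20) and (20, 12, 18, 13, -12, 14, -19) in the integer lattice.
52.3737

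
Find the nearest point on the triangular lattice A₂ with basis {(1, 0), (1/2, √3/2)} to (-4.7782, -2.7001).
(-4.5, -2.598)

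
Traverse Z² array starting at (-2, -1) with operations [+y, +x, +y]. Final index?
(-1, 1)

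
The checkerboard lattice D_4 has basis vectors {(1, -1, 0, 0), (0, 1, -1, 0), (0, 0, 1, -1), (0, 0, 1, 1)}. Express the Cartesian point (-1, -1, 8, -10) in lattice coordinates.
-b₁ - 2b₂ + 8b₃ - 2b₄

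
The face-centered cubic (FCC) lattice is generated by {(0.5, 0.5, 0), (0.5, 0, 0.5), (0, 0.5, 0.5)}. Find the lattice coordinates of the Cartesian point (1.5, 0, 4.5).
-3b₁ + 6b₂ + 3b₃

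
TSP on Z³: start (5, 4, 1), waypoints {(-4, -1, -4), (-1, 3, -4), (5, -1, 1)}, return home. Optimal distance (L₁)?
38
(one optimal route: (5, 4, 1) → (-1, 3, -4) → (-4, -1, -4) → (5, -1, 1) → (5, 4, 1))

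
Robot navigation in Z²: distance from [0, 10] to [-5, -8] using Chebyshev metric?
18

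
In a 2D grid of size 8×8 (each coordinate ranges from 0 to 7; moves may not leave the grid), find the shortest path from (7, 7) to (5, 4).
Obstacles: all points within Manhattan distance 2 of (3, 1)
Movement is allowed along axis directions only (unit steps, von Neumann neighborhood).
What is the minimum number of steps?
5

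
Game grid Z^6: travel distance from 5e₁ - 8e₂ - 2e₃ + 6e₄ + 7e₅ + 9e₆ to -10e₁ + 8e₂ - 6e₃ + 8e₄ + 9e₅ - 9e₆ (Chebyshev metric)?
18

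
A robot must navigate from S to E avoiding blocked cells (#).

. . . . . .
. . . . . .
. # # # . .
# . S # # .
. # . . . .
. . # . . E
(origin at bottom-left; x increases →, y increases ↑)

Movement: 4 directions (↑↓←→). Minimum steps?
5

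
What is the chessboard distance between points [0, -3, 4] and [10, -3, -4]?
10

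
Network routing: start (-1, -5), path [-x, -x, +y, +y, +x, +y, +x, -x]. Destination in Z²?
(-2, -2)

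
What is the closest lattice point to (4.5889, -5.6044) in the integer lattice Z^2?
(5, -6)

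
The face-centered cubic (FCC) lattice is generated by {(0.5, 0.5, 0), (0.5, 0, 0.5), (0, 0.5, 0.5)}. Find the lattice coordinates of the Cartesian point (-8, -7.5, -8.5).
-7b₁ - 9b₂ - 8b₃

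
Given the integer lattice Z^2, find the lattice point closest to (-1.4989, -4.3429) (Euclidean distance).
(-1, -4)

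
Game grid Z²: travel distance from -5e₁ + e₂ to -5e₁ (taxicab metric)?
1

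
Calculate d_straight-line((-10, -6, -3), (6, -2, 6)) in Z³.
18.7883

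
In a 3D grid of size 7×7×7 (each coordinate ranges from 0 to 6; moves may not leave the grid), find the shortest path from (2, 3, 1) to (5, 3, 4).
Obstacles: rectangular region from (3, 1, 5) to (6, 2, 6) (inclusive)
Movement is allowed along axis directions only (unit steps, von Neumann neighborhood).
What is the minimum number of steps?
6
(one shortest path: (2, 3, 1) → (3, 3, 1) → (4, 3, 1) → (5, 3, 1) → (5, 3, 2) → (5, 3, 3) → (5, 3, 4))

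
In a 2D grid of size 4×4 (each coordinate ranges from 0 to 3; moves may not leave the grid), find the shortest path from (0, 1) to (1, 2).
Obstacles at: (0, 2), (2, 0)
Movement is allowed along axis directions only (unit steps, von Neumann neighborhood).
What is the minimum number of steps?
2
(one shortest path: (0, 1) → (1, 1) → (1, 2))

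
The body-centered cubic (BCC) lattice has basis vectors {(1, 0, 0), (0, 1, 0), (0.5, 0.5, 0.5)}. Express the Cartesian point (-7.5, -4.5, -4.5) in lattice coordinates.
-3b₁ - 9b₃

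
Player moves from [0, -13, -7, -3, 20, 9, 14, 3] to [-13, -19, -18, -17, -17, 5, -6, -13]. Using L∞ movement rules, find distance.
37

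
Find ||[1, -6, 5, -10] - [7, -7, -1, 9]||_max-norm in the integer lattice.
19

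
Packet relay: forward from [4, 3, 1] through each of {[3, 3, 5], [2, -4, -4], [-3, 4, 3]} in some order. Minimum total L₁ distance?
34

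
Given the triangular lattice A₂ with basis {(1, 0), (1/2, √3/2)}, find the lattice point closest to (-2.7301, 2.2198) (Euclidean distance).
(-2.5, 2.598)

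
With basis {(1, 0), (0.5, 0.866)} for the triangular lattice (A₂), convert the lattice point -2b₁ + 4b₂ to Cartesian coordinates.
(0, 3.464)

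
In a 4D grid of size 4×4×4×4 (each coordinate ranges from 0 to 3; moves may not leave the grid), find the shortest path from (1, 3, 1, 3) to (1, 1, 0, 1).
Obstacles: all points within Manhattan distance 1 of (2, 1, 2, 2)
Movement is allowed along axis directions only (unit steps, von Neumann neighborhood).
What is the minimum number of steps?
5
(one shortest path: (1, 3, 1, 3) → (1, 2, 1, 3) → (1, 1, 1, 3) → (1, 1, 0, 3) → (1, 1, 0, 2) → (1, 1, 0, 1))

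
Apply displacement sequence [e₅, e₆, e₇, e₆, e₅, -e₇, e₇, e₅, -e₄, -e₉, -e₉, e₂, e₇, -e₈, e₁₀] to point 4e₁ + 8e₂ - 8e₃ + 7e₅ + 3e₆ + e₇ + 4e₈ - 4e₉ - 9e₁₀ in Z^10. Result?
(4, 9, -8, -1, 10, 5, 3, 3, -6, -8)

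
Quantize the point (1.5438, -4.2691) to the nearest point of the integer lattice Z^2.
(2, -4)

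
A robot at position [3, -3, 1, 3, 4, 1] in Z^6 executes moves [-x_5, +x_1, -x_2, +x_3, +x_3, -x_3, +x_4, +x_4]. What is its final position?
(4, -4, 2, 5, 3, 1)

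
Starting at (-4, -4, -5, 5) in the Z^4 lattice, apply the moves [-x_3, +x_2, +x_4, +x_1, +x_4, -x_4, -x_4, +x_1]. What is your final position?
(-2, -3, -6, 5)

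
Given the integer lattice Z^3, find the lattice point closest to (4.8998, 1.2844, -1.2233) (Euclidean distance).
(5, 1, -1)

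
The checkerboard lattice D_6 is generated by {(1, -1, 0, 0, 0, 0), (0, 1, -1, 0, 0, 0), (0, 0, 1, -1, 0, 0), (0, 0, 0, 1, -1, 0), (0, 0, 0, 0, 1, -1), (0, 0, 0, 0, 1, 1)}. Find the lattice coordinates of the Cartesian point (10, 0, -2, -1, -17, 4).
10b₁ + 10b₂ + 8b₃ + 7b₄ - 7b₅ - 3b₆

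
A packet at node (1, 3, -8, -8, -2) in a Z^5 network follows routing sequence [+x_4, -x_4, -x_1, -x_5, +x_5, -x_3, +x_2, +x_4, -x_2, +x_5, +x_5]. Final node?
(0, 3, -9, -7, 0)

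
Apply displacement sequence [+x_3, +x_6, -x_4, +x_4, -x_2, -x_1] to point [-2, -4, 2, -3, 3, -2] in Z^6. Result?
(-3, -5, 3, -3, 3, -1)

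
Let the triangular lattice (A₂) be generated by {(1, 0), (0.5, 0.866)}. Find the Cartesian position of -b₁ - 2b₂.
(-2, -1.732)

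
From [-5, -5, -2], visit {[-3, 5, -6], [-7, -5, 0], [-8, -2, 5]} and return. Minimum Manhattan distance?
52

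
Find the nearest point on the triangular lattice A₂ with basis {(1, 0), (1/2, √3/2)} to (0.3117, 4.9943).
(0, 5.196)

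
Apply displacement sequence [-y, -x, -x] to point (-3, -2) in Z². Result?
(-5, -3)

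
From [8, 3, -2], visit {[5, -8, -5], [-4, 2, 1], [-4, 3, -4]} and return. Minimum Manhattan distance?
60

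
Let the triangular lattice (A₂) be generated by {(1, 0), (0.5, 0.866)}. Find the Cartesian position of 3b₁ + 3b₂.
(4.5, 2.598)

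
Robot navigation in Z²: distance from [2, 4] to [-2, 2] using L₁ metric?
6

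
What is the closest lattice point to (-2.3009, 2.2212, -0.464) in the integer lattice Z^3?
(-2, 2, 0)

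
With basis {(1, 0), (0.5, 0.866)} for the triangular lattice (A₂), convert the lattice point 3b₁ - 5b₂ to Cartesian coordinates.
(0.5, -4.33)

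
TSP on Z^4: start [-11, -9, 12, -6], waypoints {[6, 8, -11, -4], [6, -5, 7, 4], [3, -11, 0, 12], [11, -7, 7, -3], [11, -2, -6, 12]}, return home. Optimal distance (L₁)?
188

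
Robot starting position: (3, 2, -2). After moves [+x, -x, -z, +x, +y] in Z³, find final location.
(4, 3, -3)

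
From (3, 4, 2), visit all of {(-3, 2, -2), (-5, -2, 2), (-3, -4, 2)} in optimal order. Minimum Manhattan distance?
26
(one optimal route: (3, 4, 2) → (-3, 2, -2) → (-5, -2, 2) → (-3, -4, 2))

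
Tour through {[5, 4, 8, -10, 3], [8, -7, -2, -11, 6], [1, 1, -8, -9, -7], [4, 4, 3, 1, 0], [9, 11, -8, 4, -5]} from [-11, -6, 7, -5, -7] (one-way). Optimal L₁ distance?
150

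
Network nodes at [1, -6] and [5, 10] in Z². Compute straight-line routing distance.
16.4924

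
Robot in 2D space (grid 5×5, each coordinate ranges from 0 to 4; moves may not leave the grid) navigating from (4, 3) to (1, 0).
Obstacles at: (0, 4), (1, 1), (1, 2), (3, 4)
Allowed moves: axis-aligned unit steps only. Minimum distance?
6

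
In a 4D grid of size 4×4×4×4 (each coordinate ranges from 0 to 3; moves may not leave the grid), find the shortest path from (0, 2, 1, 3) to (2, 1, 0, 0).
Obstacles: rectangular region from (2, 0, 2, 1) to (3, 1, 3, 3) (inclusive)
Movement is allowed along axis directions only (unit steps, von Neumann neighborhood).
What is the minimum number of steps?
7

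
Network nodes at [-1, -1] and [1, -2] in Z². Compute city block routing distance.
3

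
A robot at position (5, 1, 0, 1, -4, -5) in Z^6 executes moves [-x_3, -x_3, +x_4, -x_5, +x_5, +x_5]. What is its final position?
(5, 1, -2, 2, -3, -5)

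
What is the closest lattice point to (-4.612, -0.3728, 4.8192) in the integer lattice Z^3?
(-5, 0, 5)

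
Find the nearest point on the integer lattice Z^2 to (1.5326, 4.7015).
(2, 5)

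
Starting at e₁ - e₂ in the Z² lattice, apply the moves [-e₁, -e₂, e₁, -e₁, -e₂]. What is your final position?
(0, -3)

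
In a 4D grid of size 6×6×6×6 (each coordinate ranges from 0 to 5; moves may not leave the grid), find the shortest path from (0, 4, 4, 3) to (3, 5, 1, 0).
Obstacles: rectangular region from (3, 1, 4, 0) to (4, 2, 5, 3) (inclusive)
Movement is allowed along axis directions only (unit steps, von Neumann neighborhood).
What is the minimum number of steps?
10
(one shortest path: (0, 4, 4, 3) → (1, 4, 4, 3) → (2, 4, 4, 3) → (3, 4, 4, 3) → (3, 5, 4, 3) → (3, 5, 3, 3) → (3, 5, 2, 3) → (3, 5, 1, 3) → (3, 5, 1, 2) → (3, 5, 1, 1) → (3, 5, 1, 0))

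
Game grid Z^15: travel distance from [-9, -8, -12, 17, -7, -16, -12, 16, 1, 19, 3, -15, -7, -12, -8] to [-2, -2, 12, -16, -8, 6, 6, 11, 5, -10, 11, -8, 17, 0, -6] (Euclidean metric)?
65.4064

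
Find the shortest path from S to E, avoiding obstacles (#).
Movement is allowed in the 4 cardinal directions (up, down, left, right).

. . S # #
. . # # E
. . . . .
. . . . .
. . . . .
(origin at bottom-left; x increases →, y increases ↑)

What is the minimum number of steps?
7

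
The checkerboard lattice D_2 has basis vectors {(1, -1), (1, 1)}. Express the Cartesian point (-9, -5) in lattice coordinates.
-2b₁ - 7b₂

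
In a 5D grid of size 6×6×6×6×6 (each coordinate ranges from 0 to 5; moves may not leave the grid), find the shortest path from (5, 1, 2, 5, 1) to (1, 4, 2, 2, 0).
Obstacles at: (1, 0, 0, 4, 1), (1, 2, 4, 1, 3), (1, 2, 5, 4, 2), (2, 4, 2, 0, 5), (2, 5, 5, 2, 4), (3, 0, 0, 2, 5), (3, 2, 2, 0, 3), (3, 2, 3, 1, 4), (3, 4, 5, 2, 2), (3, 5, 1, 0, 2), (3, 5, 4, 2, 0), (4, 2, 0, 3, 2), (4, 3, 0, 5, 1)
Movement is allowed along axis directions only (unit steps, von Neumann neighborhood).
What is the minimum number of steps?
11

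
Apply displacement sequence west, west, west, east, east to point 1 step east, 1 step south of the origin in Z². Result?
(0, -1)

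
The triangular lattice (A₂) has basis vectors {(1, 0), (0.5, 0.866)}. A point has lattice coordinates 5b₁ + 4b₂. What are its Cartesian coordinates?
(7, 3.464)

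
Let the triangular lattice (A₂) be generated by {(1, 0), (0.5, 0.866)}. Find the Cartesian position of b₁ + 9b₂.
(5.5, 7.794)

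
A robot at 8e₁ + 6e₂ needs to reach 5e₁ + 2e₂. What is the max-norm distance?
4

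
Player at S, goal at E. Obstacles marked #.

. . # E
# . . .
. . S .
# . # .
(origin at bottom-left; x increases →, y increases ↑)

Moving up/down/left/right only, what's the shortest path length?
3
(one shortest path: (2, 1) → (3, 1) → (3, 2) → (3, 3))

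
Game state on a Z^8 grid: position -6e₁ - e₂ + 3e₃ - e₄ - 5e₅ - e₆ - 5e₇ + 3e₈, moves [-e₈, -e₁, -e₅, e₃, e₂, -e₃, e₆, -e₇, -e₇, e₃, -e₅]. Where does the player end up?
(-7, 0, 4, -1, -7, 0, -7, 2)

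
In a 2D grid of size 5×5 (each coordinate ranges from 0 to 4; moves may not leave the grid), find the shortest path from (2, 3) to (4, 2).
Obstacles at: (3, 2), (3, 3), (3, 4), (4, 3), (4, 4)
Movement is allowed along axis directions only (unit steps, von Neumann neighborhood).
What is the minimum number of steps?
5
(one shortest path: (2, 3) → (2, 2) → (2, 1) → (3, 1) → (4, 1) → (4, 2))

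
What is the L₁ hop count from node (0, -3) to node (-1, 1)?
5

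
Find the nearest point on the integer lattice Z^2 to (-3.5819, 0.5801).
(-4, 1)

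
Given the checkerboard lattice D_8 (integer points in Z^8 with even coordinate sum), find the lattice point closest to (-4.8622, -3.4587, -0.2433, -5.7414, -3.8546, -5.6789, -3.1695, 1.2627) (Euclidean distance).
(-5, -3, 0, -6, -4, -6, -3, 1)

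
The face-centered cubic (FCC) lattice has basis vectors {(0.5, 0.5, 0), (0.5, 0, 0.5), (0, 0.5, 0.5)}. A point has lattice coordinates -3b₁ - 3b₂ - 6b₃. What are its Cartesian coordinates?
(-3, -4.5, -4.5)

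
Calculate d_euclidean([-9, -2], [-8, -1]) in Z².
1.41421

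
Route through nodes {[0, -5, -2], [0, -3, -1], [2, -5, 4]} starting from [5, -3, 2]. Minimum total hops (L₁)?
18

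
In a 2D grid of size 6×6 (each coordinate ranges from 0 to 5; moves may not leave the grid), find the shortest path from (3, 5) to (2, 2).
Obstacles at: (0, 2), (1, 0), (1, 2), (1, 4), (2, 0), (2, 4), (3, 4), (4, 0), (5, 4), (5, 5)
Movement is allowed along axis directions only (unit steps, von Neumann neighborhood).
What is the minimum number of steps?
6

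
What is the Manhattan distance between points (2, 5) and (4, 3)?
4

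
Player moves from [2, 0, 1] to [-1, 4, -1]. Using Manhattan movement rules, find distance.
9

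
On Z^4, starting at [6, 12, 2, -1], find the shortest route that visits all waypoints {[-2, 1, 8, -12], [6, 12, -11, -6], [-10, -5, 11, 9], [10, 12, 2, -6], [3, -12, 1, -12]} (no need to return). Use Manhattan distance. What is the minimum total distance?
134
(one optimal route: (6, 12, 2, -1) → (10, 12, 2, -6) → (6, 12, -11, -6) → (3, -12, 1, -12) → (-2, 1, 8, -12) → (-10, -5, 11, 9))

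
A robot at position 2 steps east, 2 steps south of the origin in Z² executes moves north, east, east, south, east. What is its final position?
(5, -2)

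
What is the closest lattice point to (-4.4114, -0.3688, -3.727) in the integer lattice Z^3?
(-4, 0, -4)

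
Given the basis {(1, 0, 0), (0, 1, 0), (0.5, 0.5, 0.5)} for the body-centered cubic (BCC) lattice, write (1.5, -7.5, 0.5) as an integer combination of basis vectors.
b₁ - 8b₂ + b₃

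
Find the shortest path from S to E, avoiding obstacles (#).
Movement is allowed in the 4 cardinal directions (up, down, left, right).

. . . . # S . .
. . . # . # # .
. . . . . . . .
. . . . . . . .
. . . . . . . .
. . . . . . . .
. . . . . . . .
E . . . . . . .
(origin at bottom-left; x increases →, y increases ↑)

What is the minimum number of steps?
16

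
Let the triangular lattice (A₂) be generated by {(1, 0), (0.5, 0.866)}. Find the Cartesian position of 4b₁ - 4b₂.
(2, -3.464)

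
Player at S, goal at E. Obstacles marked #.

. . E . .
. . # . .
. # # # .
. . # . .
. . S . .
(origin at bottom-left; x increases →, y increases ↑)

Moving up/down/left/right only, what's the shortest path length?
8
(one shortest path: (2, 0) → (1, 0) → (0, 0) → (0, 1) → (0, 2) → (0, 3) → (1, 3) → (1, 4) → (2, 4))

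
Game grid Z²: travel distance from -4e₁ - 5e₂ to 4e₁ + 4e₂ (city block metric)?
17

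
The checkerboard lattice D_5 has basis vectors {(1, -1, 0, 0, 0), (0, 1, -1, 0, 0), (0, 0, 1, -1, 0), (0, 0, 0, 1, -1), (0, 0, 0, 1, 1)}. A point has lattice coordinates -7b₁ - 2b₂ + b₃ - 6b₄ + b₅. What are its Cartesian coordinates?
(-7, 5, 3, -6, 7)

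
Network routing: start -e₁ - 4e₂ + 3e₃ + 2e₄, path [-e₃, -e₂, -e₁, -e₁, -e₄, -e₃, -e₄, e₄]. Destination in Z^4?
(-3, -5, 1, 1)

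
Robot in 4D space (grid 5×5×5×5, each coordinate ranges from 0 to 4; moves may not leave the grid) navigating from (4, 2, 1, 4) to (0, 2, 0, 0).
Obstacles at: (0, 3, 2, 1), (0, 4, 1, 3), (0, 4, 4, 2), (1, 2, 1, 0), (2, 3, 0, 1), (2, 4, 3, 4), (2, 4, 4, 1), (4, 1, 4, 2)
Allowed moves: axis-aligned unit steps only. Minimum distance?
9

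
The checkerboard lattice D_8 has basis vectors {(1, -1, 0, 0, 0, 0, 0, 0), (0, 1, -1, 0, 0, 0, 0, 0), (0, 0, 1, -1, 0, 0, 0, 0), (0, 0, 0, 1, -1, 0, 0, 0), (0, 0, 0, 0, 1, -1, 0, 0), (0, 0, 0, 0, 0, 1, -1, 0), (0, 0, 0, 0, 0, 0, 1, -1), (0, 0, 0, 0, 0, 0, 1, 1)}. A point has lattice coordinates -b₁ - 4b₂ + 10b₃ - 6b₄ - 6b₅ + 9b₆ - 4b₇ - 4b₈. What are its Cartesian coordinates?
(-1, -3, 14, -16, 0, 15, -17, 0)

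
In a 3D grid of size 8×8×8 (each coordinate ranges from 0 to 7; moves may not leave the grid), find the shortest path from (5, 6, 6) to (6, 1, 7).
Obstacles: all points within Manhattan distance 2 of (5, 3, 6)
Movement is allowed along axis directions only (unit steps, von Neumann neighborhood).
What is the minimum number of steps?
9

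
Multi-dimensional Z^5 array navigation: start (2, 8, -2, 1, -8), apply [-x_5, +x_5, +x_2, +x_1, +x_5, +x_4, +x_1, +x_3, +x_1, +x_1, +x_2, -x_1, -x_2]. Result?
(5, 9, -1, 2, -7)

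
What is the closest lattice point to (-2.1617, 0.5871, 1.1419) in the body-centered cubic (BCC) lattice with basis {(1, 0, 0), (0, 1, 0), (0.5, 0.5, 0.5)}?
(-2, 1, 1)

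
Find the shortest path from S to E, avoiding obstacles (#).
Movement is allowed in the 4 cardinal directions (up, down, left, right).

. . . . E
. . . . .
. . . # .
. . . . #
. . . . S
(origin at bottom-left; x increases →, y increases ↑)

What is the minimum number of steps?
8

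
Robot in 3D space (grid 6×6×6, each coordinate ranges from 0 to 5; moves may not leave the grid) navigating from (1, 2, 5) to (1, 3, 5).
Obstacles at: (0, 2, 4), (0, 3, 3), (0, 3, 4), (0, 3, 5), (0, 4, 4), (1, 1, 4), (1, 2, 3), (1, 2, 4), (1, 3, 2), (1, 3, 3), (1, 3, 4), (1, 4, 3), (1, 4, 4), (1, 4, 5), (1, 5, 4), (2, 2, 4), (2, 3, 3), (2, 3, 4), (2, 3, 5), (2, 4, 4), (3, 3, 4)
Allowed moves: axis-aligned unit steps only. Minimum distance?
1
(one shortest path: (1, 2, 5) → (1, 3, 5))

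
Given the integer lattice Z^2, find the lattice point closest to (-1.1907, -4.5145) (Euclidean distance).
(-1, -5)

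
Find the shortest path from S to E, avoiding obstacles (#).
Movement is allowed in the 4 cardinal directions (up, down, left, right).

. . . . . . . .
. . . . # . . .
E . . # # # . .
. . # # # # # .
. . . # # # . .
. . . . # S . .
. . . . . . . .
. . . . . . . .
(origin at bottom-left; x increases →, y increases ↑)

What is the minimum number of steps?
10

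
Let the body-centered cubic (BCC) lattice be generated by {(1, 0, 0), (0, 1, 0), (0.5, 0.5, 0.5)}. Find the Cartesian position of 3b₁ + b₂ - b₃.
(2.5, 0.5, -0.5)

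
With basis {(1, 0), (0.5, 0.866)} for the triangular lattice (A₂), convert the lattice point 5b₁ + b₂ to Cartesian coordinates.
(5.5, 0.866)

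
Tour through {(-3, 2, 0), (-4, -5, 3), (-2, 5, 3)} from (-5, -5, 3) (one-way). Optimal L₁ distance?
19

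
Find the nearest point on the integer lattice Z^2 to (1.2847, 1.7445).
(1, 2)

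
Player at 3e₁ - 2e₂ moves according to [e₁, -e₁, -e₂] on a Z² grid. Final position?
(3, -3)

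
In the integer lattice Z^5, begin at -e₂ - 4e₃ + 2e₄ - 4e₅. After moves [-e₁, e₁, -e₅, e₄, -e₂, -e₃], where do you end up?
(0, -2, -5, 3, -5)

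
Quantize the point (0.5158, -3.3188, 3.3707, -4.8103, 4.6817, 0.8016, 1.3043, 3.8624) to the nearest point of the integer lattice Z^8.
(1, -3, 3, -5, 5, 1, 1, 4)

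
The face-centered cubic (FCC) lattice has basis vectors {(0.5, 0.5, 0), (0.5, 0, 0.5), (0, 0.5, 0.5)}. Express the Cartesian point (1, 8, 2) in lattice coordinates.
7b₁ - 5b₂ + 9b₃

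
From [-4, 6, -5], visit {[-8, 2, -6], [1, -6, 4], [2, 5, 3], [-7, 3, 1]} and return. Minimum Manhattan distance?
66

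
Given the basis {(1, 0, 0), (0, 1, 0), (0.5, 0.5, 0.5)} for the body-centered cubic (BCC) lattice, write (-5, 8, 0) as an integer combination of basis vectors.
-5b₁ + 8b₂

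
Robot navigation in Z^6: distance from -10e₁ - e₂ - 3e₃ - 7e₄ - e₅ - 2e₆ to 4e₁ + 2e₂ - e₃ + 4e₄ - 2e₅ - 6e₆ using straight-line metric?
18.6279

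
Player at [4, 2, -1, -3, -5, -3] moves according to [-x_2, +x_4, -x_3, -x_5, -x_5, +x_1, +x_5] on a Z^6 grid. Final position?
(5, 1, -2, -2, -6, -3)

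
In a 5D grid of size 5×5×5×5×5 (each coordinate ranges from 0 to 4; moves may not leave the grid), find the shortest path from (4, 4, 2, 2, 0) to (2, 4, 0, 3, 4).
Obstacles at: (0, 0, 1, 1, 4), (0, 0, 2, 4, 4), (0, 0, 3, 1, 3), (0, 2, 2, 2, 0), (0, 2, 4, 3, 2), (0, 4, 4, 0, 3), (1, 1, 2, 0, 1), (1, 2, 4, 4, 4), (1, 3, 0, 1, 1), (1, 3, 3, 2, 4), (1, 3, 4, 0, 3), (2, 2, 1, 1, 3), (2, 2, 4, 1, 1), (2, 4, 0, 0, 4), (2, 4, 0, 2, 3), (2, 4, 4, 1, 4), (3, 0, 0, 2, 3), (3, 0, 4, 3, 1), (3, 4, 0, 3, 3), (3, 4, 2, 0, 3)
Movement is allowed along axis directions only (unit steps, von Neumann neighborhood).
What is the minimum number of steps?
9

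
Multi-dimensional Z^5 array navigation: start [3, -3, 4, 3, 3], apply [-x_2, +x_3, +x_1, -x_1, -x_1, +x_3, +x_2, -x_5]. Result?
(2, -3, 6, 3, 2)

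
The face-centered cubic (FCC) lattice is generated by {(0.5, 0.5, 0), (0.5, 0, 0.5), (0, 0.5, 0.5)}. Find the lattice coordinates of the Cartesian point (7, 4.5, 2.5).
9b₁ + 5b₂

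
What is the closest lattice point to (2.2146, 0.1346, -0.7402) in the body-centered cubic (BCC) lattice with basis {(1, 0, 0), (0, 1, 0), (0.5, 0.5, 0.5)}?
(2, 0, -1)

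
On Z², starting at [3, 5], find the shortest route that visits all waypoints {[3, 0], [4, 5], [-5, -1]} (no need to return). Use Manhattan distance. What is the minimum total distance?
16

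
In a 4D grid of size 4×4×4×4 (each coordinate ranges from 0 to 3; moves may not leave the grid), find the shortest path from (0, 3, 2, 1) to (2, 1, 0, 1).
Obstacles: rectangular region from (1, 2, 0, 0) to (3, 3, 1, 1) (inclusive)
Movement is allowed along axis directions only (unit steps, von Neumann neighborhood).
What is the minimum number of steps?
6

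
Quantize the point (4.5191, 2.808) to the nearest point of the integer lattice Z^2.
(5, 3)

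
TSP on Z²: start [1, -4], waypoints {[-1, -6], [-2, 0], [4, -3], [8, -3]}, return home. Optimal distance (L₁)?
32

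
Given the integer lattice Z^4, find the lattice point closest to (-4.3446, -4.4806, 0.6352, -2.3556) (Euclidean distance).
(-4, -4, 1, -2)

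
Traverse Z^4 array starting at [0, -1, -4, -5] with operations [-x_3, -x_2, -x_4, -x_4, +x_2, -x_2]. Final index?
(0, -2, -5, -7)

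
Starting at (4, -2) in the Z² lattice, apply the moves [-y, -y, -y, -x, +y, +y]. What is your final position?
(3, -3)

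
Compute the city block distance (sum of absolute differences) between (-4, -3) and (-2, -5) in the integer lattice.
4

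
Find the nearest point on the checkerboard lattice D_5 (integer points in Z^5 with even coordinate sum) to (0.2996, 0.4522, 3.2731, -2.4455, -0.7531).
(0, 0, 3, -2, -1)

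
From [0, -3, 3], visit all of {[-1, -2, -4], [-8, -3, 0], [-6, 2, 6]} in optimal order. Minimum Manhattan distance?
34
(one optimal route: (0, -3, 3) → (-1, -2, -4) → (-8, -3, 0) → (-6, 2, 6))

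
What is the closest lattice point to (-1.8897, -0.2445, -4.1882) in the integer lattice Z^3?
(-2, 0, -4)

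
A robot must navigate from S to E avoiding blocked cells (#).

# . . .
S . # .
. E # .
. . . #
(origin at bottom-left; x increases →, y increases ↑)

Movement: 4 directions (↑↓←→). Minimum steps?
2
(one shortest path: (0, 2) → (1, 2) → (1, 1))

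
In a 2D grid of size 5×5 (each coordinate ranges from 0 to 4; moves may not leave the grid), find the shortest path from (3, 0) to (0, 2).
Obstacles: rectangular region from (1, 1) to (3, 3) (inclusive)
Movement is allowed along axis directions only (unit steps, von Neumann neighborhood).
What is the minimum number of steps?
5
(one shortest path: (3, 0) → (2, 0) → (1, 0) → (0, 0) → (0, 1) → (0, 2))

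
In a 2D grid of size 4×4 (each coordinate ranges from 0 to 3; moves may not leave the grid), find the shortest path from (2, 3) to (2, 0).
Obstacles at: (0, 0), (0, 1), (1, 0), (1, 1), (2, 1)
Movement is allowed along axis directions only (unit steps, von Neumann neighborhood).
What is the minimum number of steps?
5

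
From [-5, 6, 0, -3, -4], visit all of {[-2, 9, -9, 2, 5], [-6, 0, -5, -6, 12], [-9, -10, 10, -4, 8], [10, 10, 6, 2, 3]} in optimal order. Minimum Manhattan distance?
133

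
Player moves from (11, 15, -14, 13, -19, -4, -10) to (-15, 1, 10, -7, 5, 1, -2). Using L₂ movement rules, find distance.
50.1298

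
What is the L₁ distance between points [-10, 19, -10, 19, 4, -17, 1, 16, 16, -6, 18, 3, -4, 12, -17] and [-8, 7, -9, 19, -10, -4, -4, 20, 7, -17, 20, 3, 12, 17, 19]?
130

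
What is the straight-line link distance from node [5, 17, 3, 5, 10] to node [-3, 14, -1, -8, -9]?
24.8797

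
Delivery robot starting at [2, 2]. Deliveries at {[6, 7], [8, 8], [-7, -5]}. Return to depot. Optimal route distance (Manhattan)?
56
(one optimal route: (2, 2) → (6, 7) → (8, 8) → (-7, -5) → (2, 2))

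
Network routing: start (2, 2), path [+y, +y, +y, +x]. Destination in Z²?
(3, 5)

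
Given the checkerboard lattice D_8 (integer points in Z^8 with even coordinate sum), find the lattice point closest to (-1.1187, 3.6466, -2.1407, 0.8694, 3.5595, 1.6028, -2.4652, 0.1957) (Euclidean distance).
(-1, 4, -2, 1, 4, 2, -2, 0)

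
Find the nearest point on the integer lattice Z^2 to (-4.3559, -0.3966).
(-4, 0)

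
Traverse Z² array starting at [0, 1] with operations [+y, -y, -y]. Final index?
(0, 0)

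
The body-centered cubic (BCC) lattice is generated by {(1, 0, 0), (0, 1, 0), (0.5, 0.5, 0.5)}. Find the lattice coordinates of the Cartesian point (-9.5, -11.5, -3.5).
-6b₁ - 8b₂ - 7b₃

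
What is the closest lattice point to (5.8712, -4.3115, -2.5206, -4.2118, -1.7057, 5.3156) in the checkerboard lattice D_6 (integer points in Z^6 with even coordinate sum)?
(6, -4, -3, -4, -2, 5)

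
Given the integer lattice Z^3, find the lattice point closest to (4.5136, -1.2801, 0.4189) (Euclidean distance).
(5, -1, 0)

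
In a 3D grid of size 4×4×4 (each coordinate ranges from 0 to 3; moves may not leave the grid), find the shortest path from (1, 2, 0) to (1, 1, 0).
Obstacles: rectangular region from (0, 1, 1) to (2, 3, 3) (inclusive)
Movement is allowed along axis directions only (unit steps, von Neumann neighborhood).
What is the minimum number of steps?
1
(one shortest path: (1, 2, 0) → (1, 1, 0))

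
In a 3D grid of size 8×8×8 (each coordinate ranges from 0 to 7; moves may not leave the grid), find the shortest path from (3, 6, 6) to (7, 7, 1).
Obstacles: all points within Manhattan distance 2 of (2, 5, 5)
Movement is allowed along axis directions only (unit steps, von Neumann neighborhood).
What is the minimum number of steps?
10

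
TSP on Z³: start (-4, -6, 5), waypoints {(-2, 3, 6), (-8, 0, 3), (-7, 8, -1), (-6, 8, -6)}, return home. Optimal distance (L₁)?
64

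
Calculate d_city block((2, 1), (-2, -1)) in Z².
6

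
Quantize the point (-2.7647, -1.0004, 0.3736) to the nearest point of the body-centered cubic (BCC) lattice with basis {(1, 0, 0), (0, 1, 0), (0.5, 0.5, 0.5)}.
(-3, -1, 0)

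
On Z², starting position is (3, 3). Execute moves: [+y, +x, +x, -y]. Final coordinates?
(5, 3)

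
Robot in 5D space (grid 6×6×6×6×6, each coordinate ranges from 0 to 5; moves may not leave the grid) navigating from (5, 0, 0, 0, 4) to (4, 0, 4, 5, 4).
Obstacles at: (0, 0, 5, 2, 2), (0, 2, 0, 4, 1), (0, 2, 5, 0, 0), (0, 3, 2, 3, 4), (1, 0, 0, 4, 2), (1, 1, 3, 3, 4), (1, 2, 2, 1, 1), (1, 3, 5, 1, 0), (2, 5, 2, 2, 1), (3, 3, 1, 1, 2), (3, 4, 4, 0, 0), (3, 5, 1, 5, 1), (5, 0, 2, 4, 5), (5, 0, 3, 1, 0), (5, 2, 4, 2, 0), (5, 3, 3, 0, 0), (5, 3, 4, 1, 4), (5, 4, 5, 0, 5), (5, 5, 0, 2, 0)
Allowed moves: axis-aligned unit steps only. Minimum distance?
10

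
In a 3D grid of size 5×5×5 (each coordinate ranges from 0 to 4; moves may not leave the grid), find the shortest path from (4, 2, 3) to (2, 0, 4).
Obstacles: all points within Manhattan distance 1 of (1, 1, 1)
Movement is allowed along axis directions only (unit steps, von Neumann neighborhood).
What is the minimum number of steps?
5
(one shortest path: (4, 2, 3) → (3, 2, 3) → (2, 2, 3) → (2, 1, 3) → (2, 0, 3) → (2, 0, 4))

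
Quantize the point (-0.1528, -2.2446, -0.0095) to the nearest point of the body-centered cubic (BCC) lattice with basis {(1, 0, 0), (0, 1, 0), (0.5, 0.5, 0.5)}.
(0, -2, 0)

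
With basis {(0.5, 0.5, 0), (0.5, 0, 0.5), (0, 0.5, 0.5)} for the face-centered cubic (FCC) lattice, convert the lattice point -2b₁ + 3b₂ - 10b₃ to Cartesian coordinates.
(0.5, -6, -3.5)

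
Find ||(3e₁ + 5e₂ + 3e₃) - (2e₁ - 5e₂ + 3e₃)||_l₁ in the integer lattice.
11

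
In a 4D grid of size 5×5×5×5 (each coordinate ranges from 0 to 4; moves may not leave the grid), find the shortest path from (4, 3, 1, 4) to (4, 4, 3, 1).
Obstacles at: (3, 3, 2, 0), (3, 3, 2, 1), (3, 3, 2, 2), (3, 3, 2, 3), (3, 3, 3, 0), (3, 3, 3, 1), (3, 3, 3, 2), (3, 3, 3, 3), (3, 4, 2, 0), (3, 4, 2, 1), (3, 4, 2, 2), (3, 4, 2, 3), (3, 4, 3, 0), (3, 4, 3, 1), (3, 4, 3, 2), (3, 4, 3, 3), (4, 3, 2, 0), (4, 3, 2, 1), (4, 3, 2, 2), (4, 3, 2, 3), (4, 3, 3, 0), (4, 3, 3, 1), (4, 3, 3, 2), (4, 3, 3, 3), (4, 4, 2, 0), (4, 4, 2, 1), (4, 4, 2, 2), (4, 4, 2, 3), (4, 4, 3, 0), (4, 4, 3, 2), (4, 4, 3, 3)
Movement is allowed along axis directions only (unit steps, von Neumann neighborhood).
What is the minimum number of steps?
8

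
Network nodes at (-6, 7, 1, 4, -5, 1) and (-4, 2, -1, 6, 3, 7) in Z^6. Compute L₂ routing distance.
11.7047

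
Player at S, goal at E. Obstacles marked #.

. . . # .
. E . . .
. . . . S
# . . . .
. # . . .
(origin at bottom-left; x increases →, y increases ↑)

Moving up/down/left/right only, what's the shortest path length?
4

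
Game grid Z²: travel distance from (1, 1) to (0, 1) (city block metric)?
1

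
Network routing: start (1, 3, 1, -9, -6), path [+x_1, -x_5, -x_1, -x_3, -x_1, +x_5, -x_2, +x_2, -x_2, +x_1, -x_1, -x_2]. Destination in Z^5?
(0, 1, 0, -9, -6)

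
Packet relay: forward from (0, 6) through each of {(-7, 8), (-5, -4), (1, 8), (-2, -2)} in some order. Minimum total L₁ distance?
30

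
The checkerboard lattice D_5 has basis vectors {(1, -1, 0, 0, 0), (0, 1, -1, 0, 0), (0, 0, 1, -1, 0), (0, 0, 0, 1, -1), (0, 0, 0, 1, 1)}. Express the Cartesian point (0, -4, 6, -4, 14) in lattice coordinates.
-4b₂ + 2b₃ - 8b₄ + 6b₅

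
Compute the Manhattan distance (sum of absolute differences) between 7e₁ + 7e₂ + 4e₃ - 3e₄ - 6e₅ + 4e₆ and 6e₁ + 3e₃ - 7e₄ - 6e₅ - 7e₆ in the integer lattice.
24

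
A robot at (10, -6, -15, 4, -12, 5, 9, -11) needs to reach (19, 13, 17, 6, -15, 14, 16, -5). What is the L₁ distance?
87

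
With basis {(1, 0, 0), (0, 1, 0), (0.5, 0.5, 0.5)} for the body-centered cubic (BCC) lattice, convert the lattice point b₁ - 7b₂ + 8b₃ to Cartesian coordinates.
(5, -3, 4)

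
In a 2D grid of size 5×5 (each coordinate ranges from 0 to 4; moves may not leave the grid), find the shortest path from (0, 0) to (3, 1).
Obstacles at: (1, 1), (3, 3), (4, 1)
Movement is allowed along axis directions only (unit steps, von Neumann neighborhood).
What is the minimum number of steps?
4
(one shortest path: (0, 0) → (1, 0) → (2, 0) → (3, 0) → (3, 1))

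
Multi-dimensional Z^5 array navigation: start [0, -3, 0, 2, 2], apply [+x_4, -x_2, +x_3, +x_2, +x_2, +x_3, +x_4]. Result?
(0, -2, 2, 4, 2)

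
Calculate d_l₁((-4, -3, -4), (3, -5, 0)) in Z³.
13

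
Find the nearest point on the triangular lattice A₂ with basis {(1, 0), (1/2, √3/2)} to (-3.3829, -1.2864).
(-3.5, -0.866)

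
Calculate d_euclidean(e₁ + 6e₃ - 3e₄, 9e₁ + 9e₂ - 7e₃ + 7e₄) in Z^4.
20.347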